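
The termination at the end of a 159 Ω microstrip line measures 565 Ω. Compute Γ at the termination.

Γ = (Z_L − Z_0)/(Z_L + Z_0) = (565 − 159)/(565 + 159) = 406/724

Γ = 0.561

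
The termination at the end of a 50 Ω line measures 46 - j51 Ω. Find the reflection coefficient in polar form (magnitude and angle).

Γ ≈ 0.471 ∠ -66.5°

Γ = (Z_L − Z_0)/(Z_L + Z_0) = (-4 − j51)/(96 − j51)
|Γ| = 51.2/109 = 0.471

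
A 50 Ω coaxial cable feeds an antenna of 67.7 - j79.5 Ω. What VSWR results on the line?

Γ = (Z_L − Z_0)/(Z_L + Z_0) = (17.7 − j79.5)/(117.7 − j79.5)
|Γ| = 81.4/142 = 0.573
VSWR = (1 + |Γ|)/(1 − |Γ|) = 1.57/0.427

VSWR ≈ 3.69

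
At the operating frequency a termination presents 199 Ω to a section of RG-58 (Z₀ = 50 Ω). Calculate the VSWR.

VSWR ≈ 3.98

Γ = (199 − 50)/(199 + 50) = 0.598
VSWR = (1 + 0.598)/(1 − 0.598)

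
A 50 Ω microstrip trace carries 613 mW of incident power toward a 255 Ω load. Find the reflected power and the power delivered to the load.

Γ = (255 − 50)/(255 + 50) = 0.672
|Γ|² = 0.452
P_refl = |Γ|²·P_inc = 277 mW, P_del = (1 − |Γ|²)·P_inc = 336 mW

P_reflected ≈ 277 mW; P_delivered ≈ 336 mW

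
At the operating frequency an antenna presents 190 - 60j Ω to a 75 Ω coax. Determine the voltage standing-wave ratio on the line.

Γ = (Z_L − Z_0)/(Z_L + Z_0) = (115 − j60)/(265 − j60)
|Γ| = 130/272 = 0.477
VSWR = (1 + |Γ|)/(1 − |Γ|) = 1.48/0.523

VSWR ≈ 2.83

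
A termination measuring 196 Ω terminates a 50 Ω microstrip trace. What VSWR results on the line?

VSWR ≈ 3.92

Γ = (196 − 50)/(196 + 50) = 0.593
VSWR = (1 + 0.593)/(1 − 0.593)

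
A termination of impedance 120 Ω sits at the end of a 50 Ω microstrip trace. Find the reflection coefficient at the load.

Γ = 0.412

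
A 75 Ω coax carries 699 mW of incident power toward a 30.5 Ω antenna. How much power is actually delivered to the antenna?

P_delivered ≈ 575 mW

Γ = (30.5 − 75)/(30.5 + 75) = -0.422
|Γ|² = 0.178
P_refl = |Γ|²·P_inc = 124 mW, P_del = (1 − |Γ|²)·P_inc = 575 mW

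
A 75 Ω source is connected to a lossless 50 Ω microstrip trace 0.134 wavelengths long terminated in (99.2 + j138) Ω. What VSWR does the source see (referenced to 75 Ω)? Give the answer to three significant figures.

VSWR ≈ 5.78

βl = 2π × 0.134 = 48.2°
tan(βl) = 1.12
Z_in = Z_0·(Z_L + jZ_0·tanβl)/(Z_0 + jZ_L·tanβl) = 24 − j67.2 Ω
Γ_s = (Z_in − Z_s)/(Z_in + Z_s) = (-51 − j67.2)/(99 − j67.2), |Γ_s| = 0.705
VSWR = (1 + |Γ_s|)/(1 − |Γ_s|)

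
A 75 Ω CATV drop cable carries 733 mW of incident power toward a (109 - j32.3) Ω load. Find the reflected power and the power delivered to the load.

P_reflected ≈ 46.2 mW; P_delivered ≈ 687 mW

|Γ| = |(34 − j32.3)/(184 − j32.3)| = 0.251
|Γ|² = 0.063
P_refl = |Γ|²·P_inc = 46.2 mW, P_del = (1 − |Γ|²)·P_inc = 687 mW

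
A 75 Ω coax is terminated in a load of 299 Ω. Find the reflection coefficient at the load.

Γ = 0.599

Γ = (Z_L − Z_0)/(Z_L + Z_0) = (299 − 75)/(299 + 75) = 224/374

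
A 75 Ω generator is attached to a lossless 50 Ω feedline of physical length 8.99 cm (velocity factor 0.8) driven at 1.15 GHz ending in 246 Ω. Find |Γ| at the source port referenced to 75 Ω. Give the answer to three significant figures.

λ = v/f = 0.8·c / 1.15 GHz = 0.209 m
βl = 2π·l/λ = 2π × 0.431 = 155°
tan(βl) = -0.465
Z_in = Z_0·(Z_L + jZ_0·tanβl)/(Z_0 + jZ_L·tanβl) = 48 + j86.6 Ω
Γ_s = (Z_in − Z_s)/(Z_in + Z_s) = (-27 + j86.6)/(123 + j86.6), |Γ_s| = 0.603

|Γ| ≈ 0.603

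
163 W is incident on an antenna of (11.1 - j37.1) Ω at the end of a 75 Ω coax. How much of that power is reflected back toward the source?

|Γ| = |(-63.9 − j37.1)/(86.1 − j37.1)| = 0.788
|Γ|² = 0.621
P_refl = |Γ|²·P_inc = 101 W, P_del = (1 − |Γ|²)·P_inc = 61.8 W

P_reflected ≈ 101 W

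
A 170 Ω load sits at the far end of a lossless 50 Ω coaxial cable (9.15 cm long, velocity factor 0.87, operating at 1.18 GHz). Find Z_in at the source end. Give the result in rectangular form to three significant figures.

λ = v/f = 0.87·c / 1.18 GHz = 0.221 m
βl = 2π·l/λ = 2π × 0.414 = 149°
tan(βl) = tan(149°) = -0.603
Z_in = Z_0·(Z_L + jZ_0·tanβl)/(Z_0 + jZ_L·tanβl)
     = 50·(170 − j30.1)/(50 − j102)

Z_in ≈ 44.6 + j61.2 Ω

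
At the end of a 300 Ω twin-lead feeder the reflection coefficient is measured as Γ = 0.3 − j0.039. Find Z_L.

Z_L = Z_0·(1 + Γ)/(1 − Γ) = 300·(1.3 − j0.039)/(0.7 + j0.039)

Z_L ≈ 554 − j47.6 Ω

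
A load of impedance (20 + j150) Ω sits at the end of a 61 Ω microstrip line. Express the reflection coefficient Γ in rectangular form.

Γ ≈ 0.66 + j0.63

Γ = (Z_L − Z_0)/(Z_L + Z_0) = (-41 + j150)/(81 + j150)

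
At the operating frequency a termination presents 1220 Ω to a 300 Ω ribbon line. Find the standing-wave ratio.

VSWR ≈ 4.07

Γ = (1220 − 300)/(1220 + 300) = 0.605
VSWR = (1 + 0.605)/(1 − 0.605)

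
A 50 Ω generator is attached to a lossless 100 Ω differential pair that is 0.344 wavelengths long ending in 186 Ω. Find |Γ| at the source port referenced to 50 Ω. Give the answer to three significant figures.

|Γ| ≈ 0.366

βl = 2π × 0.344 = 124°
tan(βl) = -1.49
Z_in = Z_0·(Z_L + jZ_0·tanβl)/(Z_0 + jZ_L·tanβl) = 69 + j42.2 Ω
Γ_s = (Z_in − Z_s)/(Z_in + Z_s) = (19 + j42.2)/(119 + j42.2), |Γ_s| = 0.366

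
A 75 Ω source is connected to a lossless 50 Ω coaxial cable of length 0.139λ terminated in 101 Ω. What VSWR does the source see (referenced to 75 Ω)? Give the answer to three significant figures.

VSWR ≈ 2.42

βl = 2π × 0.139 = 50°
tan(βl) = 1.19
Z_in = Z_0·(Z_L + jZ_0·tanβl)/(Z_0 + jZ_L·tanβl) = 35.9 − j27 Ω
Γ_s = (Z_in − Z_s)/(Z_in + Z_s) = (-39.1 − j27)/(111 − j27), |Γ_s| = 0.416
VSWR = (1 + |Γ_s|)/(1 − |Γ_s|)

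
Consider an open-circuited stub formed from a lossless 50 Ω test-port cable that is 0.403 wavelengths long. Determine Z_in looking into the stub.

βl = 2π × 0.403 = 145°
tan(βl) = -0.698
For an open-circuited stub, Z_in = −jZ_0·cot(βl) = −jZ_0/tan(βl)

Z_in ≈ +j71.6 Ω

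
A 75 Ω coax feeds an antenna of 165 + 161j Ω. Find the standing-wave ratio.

VSWR ≈ 4.53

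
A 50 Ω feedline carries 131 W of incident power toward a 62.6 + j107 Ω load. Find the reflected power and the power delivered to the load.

P_reflected ≈ 63 W; P_delivered ≈ 68 W

|Γ| = |(12.6 + j107)/(112.6 + j107)| = 0.694
|Γ|² = 0.481
P_refl = |Γ|²·P_inc = 63 W, P_del = (1 − |Γ|²)·P_inc = 68 W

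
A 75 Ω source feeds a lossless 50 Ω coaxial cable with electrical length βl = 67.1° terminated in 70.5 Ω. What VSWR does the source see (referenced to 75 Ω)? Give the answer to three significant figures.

VSWR ≈ 2

tan(βl) = 2.37
Z_in = Z_0·(Z_L + jZ_0·tanβl)/(Z_0 + jZ_L·tanβl) = 38.3 − j9.63 Ω
Γ_s = (Z_in − Z_s)/(Z_in + Z_s) = (-36.7 − j9.63)/(113 − j9.63), |Γ_s| = 0.333
VSWR = (1 + |Γ_s|)/(1 − |Γ_s|)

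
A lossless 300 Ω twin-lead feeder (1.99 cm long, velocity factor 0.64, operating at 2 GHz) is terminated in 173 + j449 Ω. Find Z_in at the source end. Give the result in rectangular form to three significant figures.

λ = v/f = 0.64·c / 2 GHz = 0.096 m
βl = 2π·l/λ = 2π × 0.207 = 74.6°
tan(βl) = tan(74.6°) = 3.64
Z_in = Z_0·(Z_L + jZ_0·tanβl)/(Z_0 + jZ_L·tanβl)
     = 300·(173 + j1540)/(-1330 + j629)

Z_in ≈ 102 − j298 Ω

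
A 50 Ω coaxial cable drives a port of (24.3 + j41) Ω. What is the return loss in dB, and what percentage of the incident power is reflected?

Γ = (-25.7 + j41)/(74.3 + j41), |Γ| = 0.57
RL = −20·log₁₀(0.57) = 4.88 dB
P_refl/P_inc = |Γ|² = 0.325

RL ≈ 4.88 dB; 32.5% of incident power reflected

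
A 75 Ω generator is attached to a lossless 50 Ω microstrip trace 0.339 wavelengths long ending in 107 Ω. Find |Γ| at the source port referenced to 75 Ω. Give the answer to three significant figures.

βl = 2π × 0.339 = 122°
tan(βl) = -1.6
Z_in = Z_0·(Z_L + jZ_0·tanβl)/(Z_0 + jZ_L·tanβl) = 30 + j22.5 Ω
Γ_s = (Z_in − Z_s)/(Z_in + Z_s) = (-45 + j22.5)/(105 + j22.5), |Γ_s| = 0.469

|Γ| ≈ 0.469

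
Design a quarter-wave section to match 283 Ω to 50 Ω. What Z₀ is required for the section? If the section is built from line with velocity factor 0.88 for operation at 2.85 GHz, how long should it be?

Z_qwt ≈ 119 Ω; length ≈ 2.32 cm

Z_qwt = √(Z_0·R_L) = √(50 × 283) = √14150
λ = 0.88·c/f = 0.0926 m, so l = λ/4 = 0.0232 m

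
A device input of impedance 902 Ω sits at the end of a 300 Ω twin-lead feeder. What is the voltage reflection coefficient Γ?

Γ = (Z_L − Z_0)/(Z_L + Z_0) = (902 − 300)/(902 + 300) = 602/1202

Γ = 0.501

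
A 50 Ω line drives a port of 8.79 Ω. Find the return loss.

Γ = (8.79 − 50)/(8.79 + 50) = -0.701
RL = −20·log₁₀|Γ| = −20·log₁₀(0.701)

RL ≈ 3.09 dB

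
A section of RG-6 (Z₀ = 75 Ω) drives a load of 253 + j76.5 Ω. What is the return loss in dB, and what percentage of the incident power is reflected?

RL ≈ 4.8 dB; 33.1% of incident power reflected

Γ = (178 + j76.5)/(328 + j76.5), |Γ| = 0.575
RL = −20·log₁₀(0.575) = 4.8 dB
P_refl/P_inc = |Γ|² = 0.331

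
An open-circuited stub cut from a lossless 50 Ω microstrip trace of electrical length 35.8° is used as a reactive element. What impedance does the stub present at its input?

tan(βl) = 0.721
For an open-circuited stub, Z_in = −jZ_0·cot(βl) = −jZ_0/tan(βl)

Z_in ≈ −j69.3 Ω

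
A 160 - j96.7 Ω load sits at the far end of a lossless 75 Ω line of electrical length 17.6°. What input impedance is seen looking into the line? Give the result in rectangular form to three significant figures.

tan(βl) = tan(17.6°) = 0.317
Z_in = Z_0·(Z_L + jZ_0·tanβl)/(Z_0 + jZ_L·tanβl)
     = 75·(160 − j72.9)/(106 + j50.8)

Z_in ≈ 72.1 − j86.4 Ω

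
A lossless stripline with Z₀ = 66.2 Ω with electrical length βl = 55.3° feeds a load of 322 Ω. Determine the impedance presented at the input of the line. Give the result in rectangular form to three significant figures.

tan(βl) = tan(55.3°) = 1.44
Z_in = Z_0·(Z_L + jZ_0·tanβl)/(Z_0 + jZ_L·tanβl)
     = 66.2·(322 + j95.6)/(66.2 + j465)

Z_in ≈ 19.7 − j43 Ω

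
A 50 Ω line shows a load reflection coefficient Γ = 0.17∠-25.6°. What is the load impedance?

Z_L = Z_0·(1 + Γ)/(1 − Γ) = 50·(1.15 − j0.0735)/(0.847 + j0.0735)

Z_L ≈ 67.2 − j10.2 Ω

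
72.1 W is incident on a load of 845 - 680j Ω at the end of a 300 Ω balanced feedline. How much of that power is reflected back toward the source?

|Γ| = |(545 − j680)/(1145 − j680)| = 0.654
|Γ|² = 0.428
P_refl = |Γ|²·P_inc = 30.9 W, P_del = (1 − |Γ|²)·P_inc = 41.2 W

P_reflected ≈ 30.9 W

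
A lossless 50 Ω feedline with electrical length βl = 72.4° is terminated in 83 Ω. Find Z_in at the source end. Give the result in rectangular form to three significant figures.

Z_in ≈ 32 − j9.75 Ω

tan(βl) = tan(72.4°) = 3.15
Z_in = Z_0·(Z_L + jZ_0·tanβl)/(Z_0 + jZ_L·tanβl)
     = 50·(83 + j158)/(50 + j262)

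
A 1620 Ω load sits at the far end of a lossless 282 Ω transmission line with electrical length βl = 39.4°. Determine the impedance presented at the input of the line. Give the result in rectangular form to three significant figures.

tan(βl) = tan(39.4°) = 0.821
Z_in = Z_0·(Z_L + jZ_0·tanβl)/(Z_0 + jZ_L·tanβl)
     = 282·(1620 + j232)/(282 + j1330)

Z_in ≈ 117 − j319 Ω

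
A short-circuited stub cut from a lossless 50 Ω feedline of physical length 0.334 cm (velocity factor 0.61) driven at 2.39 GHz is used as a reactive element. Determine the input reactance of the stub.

λ = v/f = 0.61·c / 2.39 GHz = 0.0766 m
βl = 2π·l/λ = 2π × 0.0436 = 15.7°
tan(βl) = 0.281
For a short-circuited stub, Z_in = jZ_0·tan(βl)

X_in ≈ 14.1 Ω (inductive)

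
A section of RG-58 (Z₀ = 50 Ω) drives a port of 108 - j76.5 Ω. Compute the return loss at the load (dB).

Γ = (58 − j76.5)/(158 − j76.5), |Γ| = 0.547
RL = −20·log₁₀|Γ| = −20·log₁₀(0.547)

RL ≈ 5.24 dB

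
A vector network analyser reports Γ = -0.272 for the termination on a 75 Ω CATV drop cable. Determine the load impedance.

Z_L = Z_0·(1 + Γ)/(1 − Γ) = 75·(0.728)/(1.27)

Z_L ≈ 42.9 Ω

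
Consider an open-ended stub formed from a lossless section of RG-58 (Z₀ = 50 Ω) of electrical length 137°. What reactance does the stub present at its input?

tan(βl) = -0.933
For an open-ended stub, Z_in = −jZ_0·cot(βl) = −jZ_0/tan(βl)

X_in ≈ 53.6 Ω (inductive)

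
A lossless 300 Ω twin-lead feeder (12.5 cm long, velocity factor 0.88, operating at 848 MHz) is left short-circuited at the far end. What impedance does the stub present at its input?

Z_in ≈ −j214 Ω

λ = v/f = 0.88·c / 848 MHz = 0.311 m
βl = 2π·l/λ = 2π × 0.402 = 145°
tan(βl) = -0.712
For a short-circuited stub, Z_in = jZ_0·tan(βl)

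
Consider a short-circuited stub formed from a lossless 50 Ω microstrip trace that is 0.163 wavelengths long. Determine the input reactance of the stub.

βl = 2π × 0.163 = 58.7°
tan(βl) = 1.64
For a short-circuited stub, Z_in = jZ_0·tan(βl)

X_in ≈ 82.2 Ω (inductive)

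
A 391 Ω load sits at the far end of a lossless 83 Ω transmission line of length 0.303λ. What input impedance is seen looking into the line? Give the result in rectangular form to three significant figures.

Z_in ≈ 19.6 + j27.3 Ω

βl = 2π × 0.303 = 109°
tan(βl) = tan(109°) = -2.89
Z_in = Z_0·(Z_L + jZ_0·tanβl)/(Z_0 + jZ_L·tanβl)
     = 83·(391 − j240)/(83 − j1130)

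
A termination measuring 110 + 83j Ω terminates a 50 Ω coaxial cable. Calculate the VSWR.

VSWR ≈ 3.63

Γ = (Z_L − Z_0)/(Z_L + Z_0) = (60 + j83)/(160 + j83)
|Γ| = 102/180 = 0.568
VSWR = (1 + |Γ|)/(1 − |Γ|) = 1.57/0.432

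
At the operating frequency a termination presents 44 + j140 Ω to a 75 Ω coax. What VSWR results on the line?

VSWR ≈ 8.11

Γ = (Z_L − Z_0)/(Z_L + Z_0) = (-31 + j140)/(119 + j140)
|Γ| = 143/184 = 0.78
VSWR = (1 + |Γ|)/(1 − |Γ|) = 1.78/0.22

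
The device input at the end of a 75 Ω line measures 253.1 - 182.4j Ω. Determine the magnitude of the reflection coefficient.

|Γ| ≈ 0.679

Γ = (Z_L − Z_0)/(Z_L + Z_0) = (178.1 − j182.4)/(328.1 − j182.4)
|Γ| = 255/375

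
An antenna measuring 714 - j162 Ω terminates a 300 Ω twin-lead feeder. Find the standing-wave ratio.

VSWR ≈ 2.53

Γ = (Z_L − Z_0)/(Z_L + Z_0) = (414 − j162)/(1014 − j162)
|Γ| = 445/1030 = 0.433
VSWR = (1 + |Γ|)/(1 − |Γ|) = 1.43/0.567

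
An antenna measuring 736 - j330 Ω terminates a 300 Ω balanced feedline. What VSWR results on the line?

VSWR ≈ 3.02

Γ = (Z_L − Z_0)/(Z_L + Z_0) = (436 − j330)/(1036 − j330)
|Γ| = 547/1090 = 0.503
VSWR = (1 + |Γ|)/(1 − |Γ|) = 1.5/0.497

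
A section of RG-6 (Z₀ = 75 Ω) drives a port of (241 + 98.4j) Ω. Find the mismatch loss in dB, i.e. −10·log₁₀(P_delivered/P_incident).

Γ = (166 + j98.4)/(316 + j98.4), |Γ| = 0.583
|Γ|² = 0.34, so P_del/P_inc = 1 − |Γ|² = 0.66
ML = −10·log₁₀(1 − |Γ|²)

mismatch loss ≈ 1.8 dB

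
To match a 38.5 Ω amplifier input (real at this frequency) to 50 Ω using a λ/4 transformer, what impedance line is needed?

Z_qwt ≈ 43.9 Ω

Z_qwt = √(Z_0·R_L) = √(50 × 38.5) = √1925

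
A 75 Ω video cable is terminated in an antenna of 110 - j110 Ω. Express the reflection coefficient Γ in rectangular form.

Γ ≈ 0.401 − j0.356

Γ = (Z_L − Z_0)/(Z_L + Z_0) = (35 − j110)/(185 − j110)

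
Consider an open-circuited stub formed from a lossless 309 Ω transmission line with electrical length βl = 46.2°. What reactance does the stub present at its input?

X_in ≈ -296 Ω (capacitive)

tan(βl) = 1.04
For an open-circuited stub, Z_in = −jZ_0·cot(βl) = −jZ_0/tan(βl)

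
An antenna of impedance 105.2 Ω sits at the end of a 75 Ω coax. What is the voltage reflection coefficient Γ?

Γ = 0.168

Γ = (Z_L − Z_0)/(Z_L + Z_0) = (105.2 − 75)/(105.2 + 75) = 30.2/180.2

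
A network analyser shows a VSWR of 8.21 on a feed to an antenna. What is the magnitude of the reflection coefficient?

|Γ| = (S − 1)/(S + 1) = (8.21 − 1)/(8.21 + 1) = 7.21/9.21

|Γ| ≈ 0.783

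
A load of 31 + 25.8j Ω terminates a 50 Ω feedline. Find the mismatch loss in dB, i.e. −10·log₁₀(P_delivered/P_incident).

mismatch loss ≈ 0.665 dB

Γ = (-19 + j25.8)/(81 + j25.8), |Γ| = 0.377
|Γ|² = 0.142, so P_del/P_inc = 1 − |Γ|² = 0.858
ML = −10·log₁₀(1 − |Γ|²)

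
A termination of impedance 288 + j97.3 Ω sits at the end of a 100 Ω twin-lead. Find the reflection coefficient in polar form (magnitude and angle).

Γ ≈ 0.529 ∠ 13.3°

Γ = (Z_L − Z_0)/(Z_L + Z_0) = (188 + j97.3)/(388 + j97.3)
|Γ| = 212/400 = 0.529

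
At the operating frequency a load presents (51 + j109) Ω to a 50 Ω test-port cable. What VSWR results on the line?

Γ = (Z_L − Z_0)/(Z_L + Z_0) = (1 + j109)/(101 + j109)
|Γ| = 109/149 = 0.734
VSWR = (1 + |Γ|)/(1 − |Γ|) = 1.73/0.266

VSWR ≈ 6.51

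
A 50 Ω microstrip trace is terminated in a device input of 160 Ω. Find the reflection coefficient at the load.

Γ = (Z_L − Z_0)/(Z_L + Z_0) = (160 − 50)/(160 + 50) = 110/210

Γ = 0.524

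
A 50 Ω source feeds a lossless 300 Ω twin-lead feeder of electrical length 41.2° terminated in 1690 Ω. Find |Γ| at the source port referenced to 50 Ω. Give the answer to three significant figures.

tan(βl) = 0.875
Z_in = Z_0·(Z_L + jZ_0·tanβl)/(Z_0 + jZ_L·tanβl) = 118 − j319 Ω
Γ_s = (Z_in − Z_s)/(Z_in + Z_s) = (67.9 − j319)/(168 − j319), |Γ_s| = 0.905

|Γ| ≈ 0.905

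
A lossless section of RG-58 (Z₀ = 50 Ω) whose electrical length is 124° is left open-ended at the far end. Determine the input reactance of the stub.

tan(βl) = -1.48
For an open-ended stub, Z_in = −jZ_0·cot(βl) = −jZ_0/tan(βl)

X_in ≈ 33.7 Ω (inductive)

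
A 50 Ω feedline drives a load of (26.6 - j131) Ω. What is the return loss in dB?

Γ = (-23.4 − j131)/(76.6 − j131), |Γ| = 0.877
RL = −20·log₁₀|Γ| = −20·log₁₀(0.877)

RL ≈ 1.14 dB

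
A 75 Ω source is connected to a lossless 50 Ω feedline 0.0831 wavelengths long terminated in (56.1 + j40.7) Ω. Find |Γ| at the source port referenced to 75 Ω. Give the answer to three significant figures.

|Γ| ≈ 0.175

βl = 2π × 0.0831 = 29.9°
tan(βl) = 0.575
Z_in = Z_0·(Z_L + jZ_0·tanβl)/(Z_0 + jZ_L·tanβl) = 107 + j1.02 Ω
Γ_s = (Z_in − Z_s)/(Z_in + Z_s) = (31.8 + j1.02)/(182 + j1.02), |Γ_s| = 0.175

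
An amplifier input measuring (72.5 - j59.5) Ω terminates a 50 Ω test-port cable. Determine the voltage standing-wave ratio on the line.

VSWR ≈ 2.75

Γ = (Z_L − Z_0)/(Z_L + Z_0) = (22.5 − j59.5)/(122.5 − j59.5)
|Γ| = 63.6/136 = 0.467
VSWR = (1 + |Γ|)/(1 − |Γ|) = 1.47/0.533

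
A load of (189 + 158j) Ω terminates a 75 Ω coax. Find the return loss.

Γ = (114 + j158)/(264 + j158), |Γ| = 0.633
RL = −20·log₁₀|Γ| = −20·log₁₀(0.633)

RL ≈ 3.97 dB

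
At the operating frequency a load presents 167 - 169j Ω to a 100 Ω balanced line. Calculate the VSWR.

Γ = (Z_L − Z_0)/(Z_L + Z_0) = (67 − j169)/(267 − j169)
|Γ| = 182/316 = 0.575
VSWR = (1 + |Γ|)/(1 − |Γ|) = 1.58/0.425

VSWR ≈ 3.71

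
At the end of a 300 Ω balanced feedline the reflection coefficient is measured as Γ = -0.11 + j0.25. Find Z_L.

Z_L ≈ 214 + j116 Ω

Z_L = Z_0·(1 + Γ)/(1 − Γ) = 300·(0.89 + j0.25)/(1.11 − j0.25)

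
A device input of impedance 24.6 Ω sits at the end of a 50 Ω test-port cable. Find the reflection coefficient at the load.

Γ = -0.34

Γ = (Z_L − Z_0)/(Z_L + Z_0) = (24.6 − 50)/(24.6 + 50) = -25.4/74.6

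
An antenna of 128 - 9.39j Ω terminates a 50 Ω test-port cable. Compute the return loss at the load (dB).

RL ≈ 7.12 dB

Γ = (78 − j9.39)/(178 − j9.39), |Γ| = 0.441
RL = −20·log₁₀|Γ| = −20·log₁₀(0.441)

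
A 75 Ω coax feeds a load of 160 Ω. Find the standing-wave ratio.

Γ = (160 − 75)/(160 + 75) = 0.362
VSWR = (1 + 0.362)/(1 − 0.362)

VSWR ≈ 2.13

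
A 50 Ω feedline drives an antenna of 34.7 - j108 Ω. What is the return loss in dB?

RL ≈ 2 dB

Γ = (-15.3 − j108)/(84.7 − j108), |Γ| = 0.795
RL = −20·log₁₀|Γ| = −20·log₁₀(0.795)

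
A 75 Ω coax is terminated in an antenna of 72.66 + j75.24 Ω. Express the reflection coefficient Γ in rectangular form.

Γ ≈ 0.194 + j0.411

Γ = (Z_L − Z_0)/(Z_L + Z_0) = (-2.34 + j75.24)/(147.7 + j75.24)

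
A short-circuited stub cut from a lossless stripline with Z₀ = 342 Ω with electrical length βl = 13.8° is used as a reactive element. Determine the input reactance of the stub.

tan(βl) = 0.246
For a short-circuited stub, Z_in = jZ_0·tan(βl)

X_in ≈ 84 Ω (inductive)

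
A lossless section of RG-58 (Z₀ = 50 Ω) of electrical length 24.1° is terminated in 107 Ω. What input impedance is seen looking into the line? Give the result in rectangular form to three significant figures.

Z_in ≈ 67 − j41.8 Ω

tan(βl) = tan(24.1°) = 0.447
Z_in = Z_0·(Z_L + jZ_0·tanβl)/(Z_0 + jZ_L·tanβl)
     = 50·(107 + j22.4)/(50 + j47.9)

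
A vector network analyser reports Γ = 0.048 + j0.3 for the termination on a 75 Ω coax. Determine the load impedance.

Z_L = Z_0·(1 + Γ)/(1 − Γ) = 75·(1.05 + j0.3)/(0.952 − j0.3)

Z_L ≈ 68.3 + j45.2 Ω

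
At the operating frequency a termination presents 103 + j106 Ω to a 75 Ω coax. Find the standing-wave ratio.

VSWR ≈ 3.25

Γ = (Z_L − Z_0)/(Z_L + Z_0) = (28 + j106)/(178 + j106)
|Γ| = 110/207 = 0.529
VSWR = (1 + |Γ|)/(1 − |Γ|) = 1.53/0.471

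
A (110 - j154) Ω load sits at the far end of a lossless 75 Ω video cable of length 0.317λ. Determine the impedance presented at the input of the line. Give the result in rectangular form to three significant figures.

Z_in ≈ 27.9 + j64.1 Ω

βl = 2π × 0.317 = 114°
tan(βl) = tan(114°) = -2.23
Z_in = Z_0·(Z_L + jZ_0·tanβl)/(Z_0 + jZ_L·tanβl)
     = 75·(110 − j322)/(-269 − j246)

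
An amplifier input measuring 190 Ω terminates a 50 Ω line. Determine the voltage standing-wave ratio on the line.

VSWR ≈ 3.8

For a purely resistive load, VSWR = R_L/Z_0 or Z_0/R_L (whichever > 1) = 190/50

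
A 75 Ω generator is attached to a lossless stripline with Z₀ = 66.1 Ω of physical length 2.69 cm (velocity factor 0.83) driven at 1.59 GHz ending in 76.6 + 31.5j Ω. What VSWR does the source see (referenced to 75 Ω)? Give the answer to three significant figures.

λ = v/f = 0.83·c / 1.59 GHz = 0.157 m
βl = 2π·l/λ = 2π × 0.172 = 61.8°
tan(βl) = 1.87
Z_in = Z_0·(Z_L + jZ_0·tanβl)/(Z_0 + jZ_L·tanβl) = 73.2 − j31.7 Ω
Γ_s = (Z_in − Z_s)/(Z_in + Z_s) = (-1.8 − j31.7)/(148 − j31.7), |Γ_s| = 0.209
VSWR = (1 + |Γ_s|)/(1 − |Γ_s|)

VSWR ≈ 1.53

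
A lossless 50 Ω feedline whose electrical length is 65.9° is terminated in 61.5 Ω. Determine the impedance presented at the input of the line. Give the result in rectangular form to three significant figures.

Z_in ≈ 43.1 − j6.7 Ω

tan(βl) = tan(65.9°) = 2.24
Z_in = Z_0·(Z_L + jZ_0·tanβl)/(Z_0 + jZ_L·tanβl)
     = 50·(61.5 + j112)/(50 + j137)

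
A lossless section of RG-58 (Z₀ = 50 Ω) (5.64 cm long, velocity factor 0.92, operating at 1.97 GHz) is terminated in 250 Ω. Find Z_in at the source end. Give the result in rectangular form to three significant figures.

Z_in ≈ 28 + j63.2 Ω

λ = v/f = 0.92·c / 1.97 GHz = 0.14 m
βl = 2π·l/λ = 2π × 0.403 = 145°
tan(βl) = tan(145°) = -0.702
Z_in = Z_0·(Z_L + jZ_0·tanβl)/(Z_0 + jZ_L·tanβl)
     = 50·(250 − j35.1)/(50 − j176)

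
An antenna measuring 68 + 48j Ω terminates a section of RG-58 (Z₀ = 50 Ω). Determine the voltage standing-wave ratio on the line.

VSWR ≈ 2.35

Γ = (Z_L − Z_0)/(Z_L + Z_0) = (18 + j48)/(118 + j48)
|Γ| = 51.3/127 = 0.402
VSWR = (1 + |Γ|)/(1 − |Γ|) = 1.4/0.598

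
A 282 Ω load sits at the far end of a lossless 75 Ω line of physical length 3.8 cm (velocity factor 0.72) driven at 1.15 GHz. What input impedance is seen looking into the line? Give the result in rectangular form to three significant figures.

Z_in ≈ 21.7 − j21.4 Ω

λ = v/f = 0.72·c / 1.15 GHz = 0.188 m
βl = 2π·l/λ = 2π × 0.202 = 72.8°
tan(βl) = tan(72.8°) = 3.24
Z_in = Z_0·(Z_L + jZ_0·tanβl)/(Z_0 + jZ_L·tanβl)
     = 75·(282 + j243)/(75 + j913)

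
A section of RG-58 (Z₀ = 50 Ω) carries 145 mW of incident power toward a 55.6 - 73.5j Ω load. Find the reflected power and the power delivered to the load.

P_reflected ≈ 47.6 mW; P_delivered ≈ 97.4 mW

|Γ| = |(5.6 − j73.5)/(105.6 − j73.5)| = 0.573
|Γ|² = 0.328
P_refl = |Γ|²·P_inc = 47.6 mW, P_del = (1 − |Γ|²)·P_inc = 97.4 mW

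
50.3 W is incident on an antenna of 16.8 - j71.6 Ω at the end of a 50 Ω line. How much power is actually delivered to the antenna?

|Γ| = |(-33.2 − j71.6)/(66.8 − j71.6)| = 0.806
|Γ|² = 0.65
P_refl = |Γ|²·P_inc = 32.7 W, P_del = (1 − |Γ|²)·P_inc = 17.6 W

P_delivered ≈ 17.6 W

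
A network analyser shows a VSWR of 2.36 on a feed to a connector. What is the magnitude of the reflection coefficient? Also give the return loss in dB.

|Γ| = (S − 1)/(S + 1) = (2.36 − 1)/(2.36 + 1) = 1.36/3.36
RL = −20·log₁₀|Γ| = −20·log₁₀(0.405)

|Γ| ≈ 0.405; return loss ≈ 7.86 dB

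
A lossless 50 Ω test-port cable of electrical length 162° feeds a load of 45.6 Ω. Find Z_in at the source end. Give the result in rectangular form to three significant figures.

tan(βl) = tan(162°) = -0.325
Z_in = Z_0·(Z_L + jZ_0·tanβl)/(Z_0 + jZ_L·tanβl)
     = 50·(45.6 − j16.2)/(50 − j14.8)

Z_in ≈ 46.3 − j2.51 Ω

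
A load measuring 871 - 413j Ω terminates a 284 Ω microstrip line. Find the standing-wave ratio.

VSWR ≈ 3.82

Γ = (Z_L − Z_0)/(Z_L + Z_0) = (587 − j413)/(1155 − j413)
|Γ| = 718/1230 = 0.585
VSWR = (1 + |Γ|)/(1 − |Γ|) = 1.59/0.415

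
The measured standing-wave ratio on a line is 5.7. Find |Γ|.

|Γ| ≈ 0.701

|Γ| = (S − 1)/(S + 1) = (5.7 − 1)/(5.7 + 1) = 4.7/6.7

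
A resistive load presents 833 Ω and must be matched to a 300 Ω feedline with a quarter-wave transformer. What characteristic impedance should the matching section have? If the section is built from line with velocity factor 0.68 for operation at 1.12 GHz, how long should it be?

Z_qwt ≈ 500 Ω; length ≈ 4.55 cm

Z_qwt = √(Z_0·R_L) = √(300 × 833) = √249900
λ = 0.68·c/f = 0.182 m, so l = λ/4 = 0.0455 m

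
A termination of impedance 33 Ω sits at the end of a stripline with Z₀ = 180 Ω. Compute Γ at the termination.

Γ = -0.69

Γ = (Z_L − Z_0)/(Z_L + Z_0) = (33 − 180)/(33 + 180) = -147/213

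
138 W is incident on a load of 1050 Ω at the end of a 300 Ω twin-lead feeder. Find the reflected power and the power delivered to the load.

Γ = (1050 − 300)/(1050 + 300) = 0.556
|Γ|² = 0.309
P_refl = |Γ|²·P_inc = 42.6 W, P_del = (1 − |Γ|²)·P_inc = 95.4 W

P_reflected ≈ 42.6 W; P_delivered ≈ 95.4 W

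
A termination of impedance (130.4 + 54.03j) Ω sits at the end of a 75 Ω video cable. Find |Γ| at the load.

Γ = (Z_L − Z_0)/(Z_L + Z_0) = (55.4 + j54.03)/(205.4 + j54.03)
|Γ| = 77.4/212

|Γ| ≈ 0.364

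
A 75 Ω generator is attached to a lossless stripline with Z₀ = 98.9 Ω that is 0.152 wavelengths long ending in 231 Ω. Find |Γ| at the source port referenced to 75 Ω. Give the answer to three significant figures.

βl = 2π × 0.152 = 54.7°
tan(βl) = 1.41
Z_in = Z_0·(Z_L + jZ_0·tanβl)/(Z_0 + jZ_L·tanβl) = 58.2 − j52.3 Ω
Γ_s = (Z_in − Z_s)/(Z_in + Z_s) = (-16.8 − j52.3)/(133 − j52.3), |Γ_s| = 0.384

|Γ| ≈ 0.384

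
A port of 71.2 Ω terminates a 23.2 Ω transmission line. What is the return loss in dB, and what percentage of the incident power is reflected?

Γ = (71.2 − 23.2)/(71.2 + 23.2) = 0.508
RL = −20·log₁₀(0.508) = 5.87 dB
P_refl/P_inc = |Γ|² = 0.259

RL ≈ 5.87 dB; 25.9% of incident power reflected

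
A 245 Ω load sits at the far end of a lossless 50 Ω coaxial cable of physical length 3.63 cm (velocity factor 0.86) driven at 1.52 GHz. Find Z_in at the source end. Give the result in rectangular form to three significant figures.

Z_in ≈ 10.7 − j11 Ω

λ = v/f = 0.86·c / 1.52 GHz = 0.17 m
βl = 2π·l/λ = 2π × 0.214 = 77°
tan(βl) = tan(77°) = 4.33
Z_in = Z_0·(Z_L + jZ_0·tanβl)/(Z_0 + jZ_L·tanβl)
     = 50·(245 + j216)/(50 + j1060)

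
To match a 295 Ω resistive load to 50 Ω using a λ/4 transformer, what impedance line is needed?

Z_qwt = √(Z_0·R_L) = √(50 × 295) = √14750

Z_qwt ≈ 121 Ω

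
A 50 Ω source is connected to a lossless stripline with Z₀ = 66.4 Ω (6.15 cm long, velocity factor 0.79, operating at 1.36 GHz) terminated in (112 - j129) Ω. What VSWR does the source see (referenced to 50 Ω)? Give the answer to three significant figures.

VSWR ≈ 4.87

λ = v/f = 0.79·c / 1.36 GHz = 0.174 m
βl = 2π·l/λ = 2π × 0.353 = 127°
tan(βl) = -1.32
Z_in = Z_0·(Z_L + jZ_0·tanβl)/(Z_0 + jZ_L·tanβl) = 41.3 + j79.2 Ω
Γ_s = (Z_in − Z_s)/(Z_in + Z_s) = (-8.69 + j79.2)/(91.3 + j79.2), |Γ_s| = 0.659
VSWR = (1 + |Γ_s|)/(1 − |Γ_s|)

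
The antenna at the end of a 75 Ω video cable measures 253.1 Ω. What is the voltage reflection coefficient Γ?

Γ = (Z_L − Z_0)/(Z_L + Z_0) = (253.1 − 75)/(253.1 + 75) = 178.1/328.1

Γ = 0.543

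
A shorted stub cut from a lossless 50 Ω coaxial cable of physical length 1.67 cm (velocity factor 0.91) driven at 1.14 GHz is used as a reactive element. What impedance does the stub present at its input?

Z_in ≈ +j23.4 Ω

λ = v/f = 0.91·c / 1.14 GHz = 0.239 m
βl = 2π·l/λ = 2π × 0.0697 = 25.1°
tan(βl) = 0.469
For a shorted stub, Z_in = jZ_0·tan(βl)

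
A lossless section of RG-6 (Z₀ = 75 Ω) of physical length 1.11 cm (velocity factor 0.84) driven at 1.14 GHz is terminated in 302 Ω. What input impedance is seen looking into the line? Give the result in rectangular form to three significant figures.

Z_in ≈ 123 − j137 Ω

λ = v/f = 0.84·c / 1.14 GHz = 0.221 m
βl = 2π·l/λ = 2π × 0.0502 = 18.1°
tan(βl) = tan(18.1°) = 0.326
Z_in = Z_0·(Z_L + jZ_0·tanβl)/(Z_0 + jZ_L·tanβl)
     = 75·(302 + j24.5)/(75 + j98.6)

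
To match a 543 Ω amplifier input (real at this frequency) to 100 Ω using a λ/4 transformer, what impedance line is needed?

Z_qwt ≈ 233 Ω

Z_qwt = √(Z_0·R_L) = √(100 × 543) = √54300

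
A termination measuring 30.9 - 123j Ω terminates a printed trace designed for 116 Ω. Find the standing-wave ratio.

VSWR ≈ 8.12

Γ = (Z_L − Z_0)/(Z_L + Z_0) = (-85.1 − j123)/(146.9 − j123)
|Γ| = 150/192 = 0.781
VSWR = (1 + |Γ|)/(1 − |Γ|) = 1.78/0.219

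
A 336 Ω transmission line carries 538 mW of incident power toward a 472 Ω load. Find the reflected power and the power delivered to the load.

Γ = (472 − 336)/(472 + 336) = 0.168
|Γ|² = 0.0283
P_refl = |Γ|²·P_inc = 15.2 mW, P_del = (1 − |Γ|²)·P_inc = 523 mW

P_reflected ≈ 15.2 mW; P_delivered ≈ 523 mW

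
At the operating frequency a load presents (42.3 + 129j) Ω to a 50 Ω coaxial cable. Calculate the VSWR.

VSWR ≈ 9.79

Γ = (Z_L − Z_0)/(Z_L + Z_0) = (-7.7 + j129)/(92.3 + j129)
|Γ| = 129/159 = 0.815
VSWR = (1 + |Γ|)/(1 − |Γ|) = 1.81/0.185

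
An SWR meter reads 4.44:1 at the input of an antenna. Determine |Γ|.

|Γ| ≈ 0.632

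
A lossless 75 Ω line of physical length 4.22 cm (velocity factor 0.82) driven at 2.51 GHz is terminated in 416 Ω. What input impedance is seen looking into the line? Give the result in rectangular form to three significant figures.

λ = v/f = 0.82·c / 2.51 GHz = 0.098 m
βl = 2π·l/λ = 2π × 0.431 = 155°
tan(βl) = tan(155°) = -0.466
Z_in = Z_0·(Z_L + jZ_0·tanβl)/(Z_0 + jZ_L·tanβl)
     = 75·(416 − j35)/(75 − j194)

Z_in ≈ 65.9 + j135 Ω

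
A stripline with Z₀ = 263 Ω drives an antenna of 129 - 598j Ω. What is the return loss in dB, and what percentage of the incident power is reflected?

Γ = (-134 − j598)/(392 − j598), |Γ| = 0.857
RL = −20·log₁₀(0.857) = 1.34 dB
P_refl/P_inc = |Γ|² = 0.735

RL ≈ 1.34 dB; 73.5% of incident power reflected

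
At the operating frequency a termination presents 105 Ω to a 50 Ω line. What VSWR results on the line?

VSWR ≈ 2.1

Γ = (105 − 50)/(105 + 50) = 0.355
VSWR = (1 + 0.355)/(1 − 0.355)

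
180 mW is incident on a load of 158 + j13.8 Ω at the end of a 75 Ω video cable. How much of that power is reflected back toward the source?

P_reflected ≈ 23.4 mW

|Γ| = |(83 + j13.8)/(233 + j13.8)| = 0.36
|Γ|² = 0.13
P_refl = |Γ|²·P_inc = 23.4 mW, P_del = (1 − |Γ|²)·P_inc = 157 mW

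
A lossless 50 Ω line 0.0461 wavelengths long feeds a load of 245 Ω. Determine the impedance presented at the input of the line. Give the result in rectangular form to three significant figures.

βl = 2π × 0.0461 = 16.6°
tan(βl) = tan(16.6°) = 0.298
Z_in = Z_0·(Z_L + jZ_0·tanβl)/(Z_0 + jZ_L·tanβl)
     = 50·(245 + j14.9)/(50 + j73)

Z_in ≈ 85.2 − j109 Ω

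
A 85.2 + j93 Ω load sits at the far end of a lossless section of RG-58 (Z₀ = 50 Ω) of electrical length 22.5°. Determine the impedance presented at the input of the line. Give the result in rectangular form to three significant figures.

Z_in ≈ 181 − j61.8 Ω

tan(βl) = tan(22.5°) = 0.414
Z_in = Z_0·(Z_L + jZ_0·tanβl)/(Z_0 + jZ_L·tanβl)
     = 50·(85.2 + j114)/(11.5 + j35.3)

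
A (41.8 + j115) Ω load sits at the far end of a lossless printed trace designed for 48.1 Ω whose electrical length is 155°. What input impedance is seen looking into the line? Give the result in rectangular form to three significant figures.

tan(βl) = tan(155°) = -0.466
Z_in = Z_0·(Z_L + jZ_0·tanβl)/(Z_0 + jZ_L·tanβl)
     = 48.1·(41.8 + j92.6)/(102 − j19.5)

Z_in ≈ 11 + j45.9 Ω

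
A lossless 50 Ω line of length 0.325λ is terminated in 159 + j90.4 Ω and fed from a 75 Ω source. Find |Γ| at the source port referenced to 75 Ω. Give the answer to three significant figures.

|Γ| ≈ 0.717

βl = 2π × 0.325 = 117°
tan(βl) = -1.96
Z_in = Z_0·(Z_L + jZ_0·tanβl)/(Z_0 + jZ_L·tanβl) = 12.9 + j16 Ω
Γ_s = (Z_in − Z_s)/(Z_in + Z_s) = (-62.1 + j16)/(87.9 + j16), |Γ_s| = 0.717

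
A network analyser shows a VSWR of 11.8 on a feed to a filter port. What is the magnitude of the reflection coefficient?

|Γ| = (S − 1)/(S + 1) = (11.8 − 1)/(11.8 + 1) = 10.8/12.8

|Γ| ≈ 0.844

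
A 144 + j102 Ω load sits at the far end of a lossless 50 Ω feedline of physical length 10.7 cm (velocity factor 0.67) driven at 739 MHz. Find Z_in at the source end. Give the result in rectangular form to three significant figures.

λ = v/f = 0.67·c / 739 MHz = 0.272 m
βl = 2π·l/λ = 2π × 0.393 = 142°
tan(βl) = tan(142°) = -0.792
Z_in = Z_0·(Z_L + jZ_0·tanβl)/(Z_0 + jZ_L·tanβl)
     = 50·(144 + j62.4)/(131 − j114)

Z_in ≈ 19.5 + j40.8 Ω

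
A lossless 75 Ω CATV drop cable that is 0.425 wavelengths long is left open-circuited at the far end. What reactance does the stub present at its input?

X_in ≈ 147 Ω (inductive)

βl = 2π × 0.425 = 153°
tan(βl) = -0.51
For an open-circuited stub, Z_in = −jZ_0·cot(βl) = −jZ_0/tan(βl)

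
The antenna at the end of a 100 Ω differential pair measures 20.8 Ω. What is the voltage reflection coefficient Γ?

Γ = -0.656

Γ = (Z_L − Z_0)/(Z_L + Z_0) = (20.8 − 100)/(20.8 + 100) = -79.2/120.8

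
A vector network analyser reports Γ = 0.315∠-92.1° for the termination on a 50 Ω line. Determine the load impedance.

Z_L = Z_0·(1 + Γ)/(1 − Γ) = 50·(0.988 − j0.315)/(1.01 + j0.315)

Z_L ≈ 40.1 − j28 Ω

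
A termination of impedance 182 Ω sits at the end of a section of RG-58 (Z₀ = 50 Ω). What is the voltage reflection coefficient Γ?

Γ = 0.569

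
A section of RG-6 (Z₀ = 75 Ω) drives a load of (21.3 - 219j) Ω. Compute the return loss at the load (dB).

RL ≈ 0.514 dB

Γ = (-53.7 − j219)/(96.3 − j219), |Γ| = 0.943
RL = −20·log₁₀|Γ| = −20·log₁₀(0.943)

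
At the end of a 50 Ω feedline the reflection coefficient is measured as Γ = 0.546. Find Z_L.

Z_L = Z_0·(1 + Γ)/(1 − Γ) = 50·(1.55)/(0.454)

Z_L ≈ 170 Ω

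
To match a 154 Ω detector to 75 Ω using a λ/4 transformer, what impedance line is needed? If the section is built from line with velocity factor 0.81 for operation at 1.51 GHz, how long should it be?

Z_qwt = √(Z_0·R_L) = √(75 × 154) = √11550
λ = 0.81·c/f = 0.161 m, so l = λ/4 = 0.0402 m

Z_qwt ≈ 107 Ω; length ≈ 4.02 cm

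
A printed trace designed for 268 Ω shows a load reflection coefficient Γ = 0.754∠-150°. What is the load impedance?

Z_L = Z_0·(1 + Γ)/(1 − Γ) = 268·(0.347 − j0.377)/(1.65 + j0.377)

Z_L ≈ 40.2 − j70.3 Ω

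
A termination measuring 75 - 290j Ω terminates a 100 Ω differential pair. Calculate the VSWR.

Γ = (Z_L − Z_0)/(Z_L + Z_0) = (-25 − j290)/(175 − j290)
|Γ| = 291/339 = 0.859
VSWR = (1 + |Γ|)/(1 − |Γ|) = 1.86/0.141

VSWR ≈ 13.2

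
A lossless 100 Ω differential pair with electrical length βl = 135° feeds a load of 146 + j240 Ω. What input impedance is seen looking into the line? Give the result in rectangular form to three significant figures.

Z_in ≈ 21.3 + j50.3 Ω

tan(βl) = tan(135°) = -1
Z_in = Z_0·(Z_L + jZ_0·tanβl)/(Z_0 + jZ_L·tanβl)
     = 100·(146 + j140)/(340 − j146)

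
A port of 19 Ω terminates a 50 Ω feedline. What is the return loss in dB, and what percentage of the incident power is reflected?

RL ≈ 6.95 dB; 20.2% of incident power reflected

Γ = (19 − 50)/(19 + 50) = -0.449
RL = −20·log₁₀(0.449) = 6.95 dB
P_refl/P_inc = |Γ|² = 0.202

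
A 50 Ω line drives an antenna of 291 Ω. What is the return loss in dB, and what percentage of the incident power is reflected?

RL ≈ 3.01 dB; 49.9% of incident power reflected

Γ = (291 − 50)/(291 + 50) = 0.707
RL = −20·log₁₀(0.707) = 3.01 dB
P_refl/P_inc = |Γ|² = 0.499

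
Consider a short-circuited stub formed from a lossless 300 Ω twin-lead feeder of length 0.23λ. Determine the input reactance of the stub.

X_in ≈ 2370 Ω (inductive)

βl = 2π × 0.23 = 82.8°
tan(βl) = 7.92
For a short-circuited stub, Z_in = jZ_0·tan(βl)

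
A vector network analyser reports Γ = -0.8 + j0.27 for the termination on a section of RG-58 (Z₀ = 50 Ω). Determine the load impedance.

Z_L ≈ 4.33 + j8.15 Ω

Z_L = Z_0·(1 + Γ)/(1 − Γ) = 50·(0.2 + j0.27)/(1.8 − j0.27)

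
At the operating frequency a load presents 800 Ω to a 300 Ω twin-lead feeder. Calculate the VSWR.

VSWR ≈ 2.67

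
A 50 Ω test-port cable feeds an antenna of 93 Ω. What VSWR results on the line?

For a purely resistive load, VSWR = R_L/Z_0 or Z_0/R_L (whichever > 1) = 93/50

VSWR ≈ 1.86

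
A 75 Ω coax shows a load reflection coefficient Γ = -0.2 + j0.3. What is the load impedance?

Z_L = Z_0·(1 + Γ)/(1 − Γ) = 75·(0.8 + j0.3)/(1.2 − j0.3)

Z_L ≈ 42.6 + j29.4 Ω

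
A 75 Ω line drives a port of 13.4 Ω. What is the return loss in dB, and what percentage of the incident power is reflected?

RL ≈ 3.14 dB; 48.6% of incident power reflected

Γ = (13.4 − 75)/(13.4 + 75) = -0.697
RL = −20·log₁₀(0.697) = 3.14 dB
P_refl/P_inc = |Γ|² = 0.486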